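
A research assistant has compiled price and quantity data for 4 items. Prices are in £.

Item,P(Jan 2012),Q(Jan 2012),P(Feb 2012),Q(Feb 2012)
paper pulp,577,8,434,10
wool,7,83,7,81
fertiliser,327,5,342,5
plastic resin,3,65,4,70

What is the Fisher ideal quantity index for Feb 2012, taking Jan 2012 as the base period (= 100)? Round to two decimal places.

115.47

Laspeyres component (base-period weights):
ΣP(Jan 2012)Q(Feb 2012) = 577×10 + 7×81 + 327×5 + 3×70 = 5770 + 567 + 1635 + 210 = 8182
ΣP(Jan 2012)Q(Jan 2012) = 577×8 + 7×83 + 327×5 + 3×65 = 4616 + 581 + 1635 + 195 = 7027
L = 8182 / 7027 × 100 = 116.4366
Paasche component (current-period weights):
ΣP(Feb 2012)Q(Feb 2012) = 434×10 + 7×81 + 342×5 + 4×70 = 4340 + 567 + 1710 + 280 = 6897
ΣP(Feb 2012)Q(Jan 2012) = 434×8 + 7×83 + 342×5 + 4×65 = 3472 + 581 + 1710 + 260 = 6023
P = 6897 / 6023 × 100 = 114.5110
Fisher = √(L × P) = √(116.4366 × 114.5110) = 115.4698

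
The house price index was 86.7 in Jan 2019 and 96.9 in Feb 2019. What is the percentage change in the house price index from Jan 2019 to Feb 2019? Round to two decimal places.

Change = (96.9 − 86.7) / 86.7 × 100
       = 10.2 / 86.7 × 100 = 11.7647%

11.76%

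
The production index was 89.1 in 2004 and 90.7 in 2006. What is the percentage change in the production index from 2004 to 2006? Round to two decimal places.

1.80%

Change = (90.7 − 89.1) / 89.1 × 100
       = 1.6 / 89.1 × 100 = 1.7957%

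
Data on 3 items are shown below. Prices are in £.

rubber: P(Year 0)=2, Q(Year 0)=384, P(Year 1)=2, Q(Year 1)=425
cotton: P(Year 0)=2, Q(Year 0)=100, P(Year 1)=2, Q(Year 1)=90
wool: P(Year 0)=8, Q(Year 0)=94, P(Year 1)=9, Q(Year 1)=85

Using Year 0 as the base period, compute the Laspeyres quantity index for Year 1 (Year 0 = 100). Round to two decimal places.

99.42

Laspeyres quantity index uses base-period prices as weights.
ΣP(Year 0)·Q(Year 1) = 2×425 + 2×90 + 8×85 = 850 + 180 + 680 = 1710
ΣP(Year 0)·Q(Year 0) = 2×384 + 2×100 + 8×94 = 768 + 200 + 752 = 1720
Index = 1710 / 1720 × 100 = 99.4186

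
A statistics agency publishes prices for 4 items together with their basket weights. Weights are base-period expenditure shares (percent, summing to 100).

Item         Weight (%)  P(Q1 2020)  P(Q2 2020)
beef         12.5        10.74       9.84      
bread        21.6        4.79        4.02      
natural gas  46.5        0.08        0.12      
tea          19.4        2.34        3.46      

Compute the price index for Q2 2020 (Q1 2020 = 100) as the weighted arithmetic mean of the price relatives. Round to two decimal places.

128.02

beef: 12.5 × (9.84/10.74) = 12.5 × 0.916201 = 11.4525
bread: 21.6 × (4.02/4.79) = 21.6 × 0.839248 = 18.1278
natural gas: 46.5 × (0.12/0.08) = 46.5 × 1.500000 = 69.7500
tea: 19.4 × (3.46/2.34) = 19.4 × 1.478632 = 28.6855
Index = Σ wᵢ·(p₁ᵢ/p₀ᵢ) = 11.4525 + 18.1278 + 69.7500 + 28.6855 = 128.0158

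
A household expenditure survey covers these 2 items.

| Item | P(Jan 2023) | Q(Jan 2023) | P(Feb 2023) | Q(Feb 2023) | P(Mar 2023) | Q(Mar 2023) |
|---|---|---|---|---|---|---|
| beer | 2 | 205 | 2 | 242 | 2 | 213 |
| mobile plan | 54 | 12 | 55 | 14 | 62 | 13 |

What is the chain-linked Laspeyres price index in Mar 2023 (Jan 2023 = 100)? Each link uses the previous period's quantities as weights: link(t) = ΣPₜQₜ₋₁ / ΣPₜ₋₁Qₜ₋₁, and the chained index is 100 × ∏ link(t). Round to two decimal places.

Link Jan 2023→Feb 2023:
ΣP(Feb 2023)Q(Jan 2023) = 2×205 + 55×12 = 410 + 660 = 1070
ΣP(Jan 2023)Q(Jan 2023) = 2×205 + 54×12 = 410 + 648 = 1058
link = 1070/1058 = 1.011342
Link Feb 2023→Mar 2023:
ΣP(Mar 2023)Q(Feb 2023) = 2×242 + 62×14 = 484 + 868 = 1352
ΣP(Feb 2023)Q(Feb 2023) = 2×242 + 55×14 = 484 + 770 = 1254
link = 1352/1254 = 1.078150
Chained index = 100 × 1.011342 × 1.078150 = 109.0378

109.04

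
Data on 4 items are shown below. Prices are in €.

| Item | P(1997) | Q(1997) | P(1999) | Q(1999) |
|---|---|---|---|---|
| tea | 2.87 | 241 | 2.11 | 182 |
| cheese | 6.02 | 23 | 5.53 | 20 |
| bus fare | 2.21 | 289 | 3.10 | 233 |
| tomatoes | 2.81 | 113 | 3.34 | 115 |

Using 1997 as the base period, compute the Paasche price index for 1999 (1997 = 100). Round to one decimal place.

Paasche price index uses current-period quantities as weights.
ΣP(1999)·Q(1999) = 2.11×182 + 5.53×20 + 3.10×233 + 3.34×115 = 384.02 + 110.6 + 722.3 + 384.1 = 1601.02
ΣP(1997)·Q(1999) = 2.87×182 + 6.02×20 + 2.21×233 + 2.81×115 = 522.34 + 120.4 + 514.93 + 323.15 = 1480.82
Index = 1601.02 / 1480.82 × 100 = 108.1171

108.1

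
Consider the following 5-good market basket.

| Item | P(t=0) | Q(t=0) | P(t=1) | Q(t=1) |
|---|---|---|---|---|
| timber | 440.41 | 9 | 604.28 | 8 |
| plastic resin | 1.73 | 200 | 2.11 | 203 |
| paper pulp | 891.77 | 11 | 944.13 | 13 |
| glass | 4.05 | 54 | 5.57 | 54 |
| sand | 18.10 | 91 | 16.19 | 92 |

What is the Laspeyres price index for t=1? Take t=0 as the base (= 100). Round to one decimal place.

Laspeyres price index uses base-period quantities as weights.
ΣP(t=1)·Q(t=0) = 604.28×9 + 2.11×200 + 944.13×11 + 5.57×54 + 16.19×91 = 5438.52 + 422 + 10385.43 + 300.78 + 1473.29 = 18020.02
ΣP(t=0)·Q(t=0) = 440.41×9 + 1.73×200 + 891.77×11 + 4.05×54 + 18.10×91 = 3963.69 + 346 + 9809.47 + 218.7 + 1647.1 = 15984.96
Index = 18020.02 / 15984.96 × 100 = 112.7311

112.7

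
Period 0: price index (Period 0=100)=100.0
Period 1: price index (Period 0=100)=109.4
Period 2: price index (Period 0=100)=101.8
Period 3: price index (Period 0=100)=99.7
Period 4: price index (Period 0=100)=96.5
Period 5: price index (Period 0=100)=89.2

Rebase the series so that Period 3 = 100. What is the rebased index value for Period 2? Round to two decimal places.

102.11

Rebased(Period 2) = 101.8 / 99.7 × 100 = 102.1063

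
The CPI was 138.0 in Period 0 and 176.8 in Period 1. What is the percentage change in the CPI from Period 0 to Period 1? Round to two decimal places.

Change = (176.8 − 138.0) / 138.0 × 100
       = 38.8 / 138.0 × 100 = 28.1159%

28.12%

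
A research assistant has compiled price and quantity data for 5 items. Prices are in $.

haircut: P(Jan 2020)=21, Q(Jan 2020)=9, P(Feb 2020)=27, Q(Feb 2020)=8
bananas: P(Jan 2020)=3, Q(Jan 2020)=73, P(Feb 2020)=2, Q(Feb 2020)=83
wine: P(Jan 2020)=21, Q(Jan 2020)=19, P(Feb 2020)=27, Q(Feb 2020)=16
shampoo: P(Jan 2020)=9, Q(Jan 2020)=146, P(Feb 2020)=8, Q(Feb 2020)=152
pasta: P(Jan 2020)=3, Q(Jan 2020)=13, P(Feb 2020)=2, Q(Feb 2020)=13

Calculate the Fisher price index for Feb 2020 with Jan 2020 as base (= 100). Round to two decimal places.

Laspeyres component (base-period weights):
ΣP(Feb 2020)Q(Jan 2020) = 27×9 + 2×73 + 27×19 + 8×146 + 2×13 = 243 + 146 + 513 + 1168 + 26 = 2096
ΣP(Jan 2020)Q(Jan 2020) = 21×9 + 3×73 + 21×19 + 9×146 + 3×13 = 189 + 219 + 399 + 1314 + 39 = 2160
L = 2096 / 2160 × 100 = 97.0370
Paasche component (current-period weights):
ΣP(Feb 2020)Q(Feb 2020) = 27×8 + 2×83 + 27×16 + 8×152 + 2×13 = 216 + 166 + 432 + 1216 + 26 = 2056
ΣP(Jan 2020)Q(Feb 2020) = 21×8 + 3×83 + 21×16 + 9×152 + 3×13 = 168 + 249 + 336 + 1368 + 39 = 2160
P = 2056 / 2160 × 100 = 95.1852
Fisher = √(L × P) = √(97.0370 × 95.1852) = 96.1067

96.11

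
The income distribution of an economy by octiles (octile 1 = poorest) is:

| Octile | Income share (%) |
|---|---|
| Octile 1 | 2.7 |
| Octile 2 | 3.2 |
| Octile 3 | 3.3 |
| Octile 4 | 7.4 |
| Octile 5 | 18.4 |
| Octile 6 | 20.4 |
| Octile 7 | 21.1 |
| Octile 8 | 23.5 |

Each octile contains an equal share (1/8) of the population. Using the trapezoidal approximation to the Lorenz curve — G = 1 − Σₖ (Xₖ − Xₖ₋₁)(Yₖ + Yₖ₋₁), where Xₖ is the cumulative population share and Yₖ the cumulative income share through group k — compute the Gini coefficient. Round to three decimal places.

Cumulative income shares Yₖ: 0.0270, 0.0590, 0.0920, 0.1660, 0.3500, 0.5540, 0.7650, 1.0000
Σ (Xₖ−Xₖ₋₁)(Yₖ+Yₖ₋₁) = (1/8)(0.0270+0.0000) + (1/8)(0.0590+0.0270) + (1/8)(0.0920+0.0590) + (1/8)(0.1660+0.0920) + (1/8)(0.3500+0.1660) + (1/8)(0.5540+0.3500) + (1/8)(0.7650+0.5540) + (1/8)(1.0000+0.7650)
  = 0.0034 + 0.0108 + 0.0189 + 0.0323 + 0.0645 + 0.1130 + 0.1649 + 0.2206 = 0.6282
G = 1 − 0.6282 = 0.3718

0.372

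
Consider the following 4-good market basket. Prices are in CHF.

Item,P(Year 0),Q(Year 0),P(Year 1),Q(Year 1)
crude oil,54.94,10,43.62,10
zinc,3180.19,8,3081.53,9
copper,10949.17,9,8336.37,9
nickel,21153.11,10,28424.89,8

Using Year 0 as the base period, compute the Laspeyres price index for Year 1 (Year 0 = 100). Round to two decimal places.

114.37

Laspeyres price index uses base-period quantities as weights.
ΣP(Year 1)·Q(Year 0) = 43.62×10 + 3081.53×8 + 8336.37×9 + 28424.89×10 = 436.2 + 24652.24 + 75027.33 + 284248.9 = 384364.67
ΣP(Year 0)·Q(Year 0) = 54.94×10 + 3180.19×8 + 10949.17×9 + 21153.11×10 = 549.4 + 25441.52 + 98542.53 + 211531.1 = 336064.55
Index = 384364.67 / 336064.55 × 100 = 114.3723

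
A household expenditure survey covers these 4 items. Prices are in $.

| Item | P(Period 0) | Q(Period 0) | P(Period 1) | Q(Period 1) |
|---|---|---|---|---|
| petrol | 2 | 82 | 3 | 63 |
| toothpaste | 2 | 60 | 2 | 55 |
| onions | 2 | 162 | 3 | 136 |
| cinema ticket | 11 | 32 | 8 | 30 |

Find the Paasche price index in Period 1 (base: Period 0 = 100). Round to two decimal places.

Paasche price index uses current-period quantities as weights.
ΣP(Period 1)·Q(Period 1) = 3×63 + 2×55 + 3×136 + 8×30 = 189 + 110 + 408 + 240 = 947
ΣP(Period 0)·Q(Period 1) = 2×63 + 2×55 + 2×136 + 11×30 = 126 + 110 + 272 + 330 = 838
Index = 947 / 838 × 100 = 113.0072

113.01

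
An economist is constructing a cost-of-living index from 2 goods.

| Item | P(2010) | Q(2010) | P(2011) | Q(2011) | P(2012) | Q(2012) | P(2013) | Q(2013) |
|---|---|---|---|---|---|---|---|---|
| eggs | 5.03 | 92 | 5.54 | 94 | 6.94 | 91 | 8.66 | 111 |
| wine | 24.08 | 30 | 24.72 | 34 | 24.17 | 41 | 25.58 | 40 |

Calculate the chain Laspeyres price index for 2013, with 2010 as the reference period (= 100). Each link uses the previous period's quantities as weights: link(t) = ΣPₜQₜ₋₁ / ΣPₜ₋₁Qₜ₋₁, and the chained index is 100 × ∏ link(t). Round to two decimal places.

129.44

Link 2010→2011:
ΣP(2011)Q(2010) = 5.54×92 + 24.72×30 = 509.68 + 741.6 = 1251.28
ΣP(2010)Q(2010) = 5.03×92 + 24.08×30 = 462.76 + 722.4 = 1185.16
link = 1251.28/1185.16 = 1.055790
Link 2011→2012:
ΣP(2012)Q(2011) = 6.94×94 + 24.17×34 = 652.36 + 821.78 = 1474.14
ΣP(2011)Q(2011) = 5.54×94 + 24.72×34 = 520.76 + 840.48 = 1361.24
link = 1474.14/1361.24 = 1.082939
Link 2012→2013:
ΣP(2013)Q(2012) = 8.66×91 + 25.58×41 = 788.06 + 1048.78 = 1836.84
ΣP(2012)Q(2012) = 6.94×91 + 24.17×41 = 631.54 + 990.97 = 1622.51
link = 1836.84/1622.51 = 1.132098
Chained index = 100 × 1.055790 × 1.082939 × 1.132098 = 129.4391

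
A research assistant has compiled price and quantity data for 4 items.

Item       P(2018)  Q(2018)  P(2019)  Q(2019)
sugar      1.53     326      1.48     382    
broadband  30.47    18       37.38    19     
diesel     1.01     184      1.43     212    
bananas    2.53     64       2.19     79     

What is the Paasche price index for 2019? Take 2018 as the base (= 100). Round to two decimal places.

Paasche price index uses current-period quantities as weights.
ΣP(2019)·Q(2019) = 1.48×382 + 37.38×19 + 1.43×212 + 2.19×79 = 565.36 + 710.22 + 303.16 + 173.01 = 1751.75
ΣP(2018)·Q(2019) = 1.53×382 + 30.47×19 + 1.01×212 + 2.53×79 = 584.46 + 578.93 + 214.12 + 199.87 = 1577.38
Index = 1751.75 / 1577.38 × 100 = 111.0544

111.05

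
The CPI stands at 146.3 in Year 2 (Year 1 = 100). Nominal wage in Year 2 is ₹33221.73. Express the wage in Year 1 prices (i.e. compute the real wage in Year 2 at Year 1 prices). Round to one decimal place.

Real = Nominal ÷ (Index/100) = 33221.73 ÷ (146.3/100)
     = 33221.73 ÷ 1.463 = 22707.9494

22707.9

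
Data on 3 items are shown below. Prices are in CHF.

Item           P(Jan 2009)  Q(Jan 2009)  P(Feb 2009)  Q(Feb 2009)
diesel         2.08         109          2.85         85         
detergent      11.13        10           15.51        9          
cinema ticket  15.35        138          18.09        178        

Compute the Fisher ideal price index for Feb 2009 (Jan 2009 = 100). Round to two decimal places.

Laspeyres component (base-period weights):
ΣP(Feb 2009)Q(Jan 2009) = 2.85×109 + 15.51×10 + 18.09×138 = 310.65 + 155.1 + 2496.42 = 2962.17
ΣP(Jan 2009)Q(Jan 2009) = 2.08×109 + 11.13×10 + 15.35×138 = 226.72 + 111.3 + 2118.3 = 2456.32
L = 2962.17 / 2456.32 × 100 = 120.5938
Paasche component (current-period weights):
ΣP(Feb 2009)Q(Feb 2009) = 2.85×85 + 15.51×9 + 18.09×178 = 242.25 + 139.59 + 3220.02 = 3601.86
ΣP(Jan 2009)Q(Feb 2009) = 2.08×85 + 11.13×9 + 15.35×178 = 176.8 + 100.17 + 2732.3 = 3009.27
P = 3601.86 / 3009.27 × 100 = 119.6922
Fisher = √(L × P) = √(120.5938 × 119.6922) = 120.1421

120.14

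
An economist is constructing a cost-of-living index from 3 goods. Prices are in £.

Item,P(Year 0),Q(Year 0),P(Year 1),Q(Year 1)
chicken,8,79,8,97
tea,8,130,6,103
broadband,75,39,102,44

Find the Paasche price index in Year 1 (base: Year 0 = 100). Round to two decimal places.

120.04

Paasche price index uses current-period quantities as weights.
ΣP(Year 1)·Q(Year 1) = 8×97 + 6×103 + 102×44 = 776 + 618 + 4488 = 5882
ΣP(Year 0)·Q(Year 1) = 8×97 + 8×103 + 75×44 = 776 + 824 + 3300 = 4900
Index = 5882 / 4900 × 100 = 120.0408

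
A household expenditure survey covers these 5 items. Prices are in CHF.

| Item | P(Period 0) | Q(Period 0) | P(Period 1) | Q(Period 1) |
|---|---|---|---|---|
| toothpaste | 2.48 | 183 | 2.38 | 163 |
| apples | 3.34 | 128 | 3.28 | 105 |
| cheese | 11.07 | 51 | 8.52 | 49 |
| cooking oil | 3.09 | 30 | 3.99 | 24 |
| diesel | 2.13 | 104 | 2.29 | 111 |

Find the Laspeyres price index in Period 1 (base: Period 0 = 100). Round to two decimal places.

93.61

Laspeyres price index uses base-period quantities as weights.
ΣP(Period 1)·Q(Period 0) = 2.38×183 + 3.28×128 + 8.52×51 + 3.99×30 + 2.29×104 = 435.54 + 419.84 + 434.52 + 119.7 + 238.16 = 1647.76
ΣP(Period 0)·Q(Period 0) = 2.48×183 + 3.34×128 + 11.07×51 + 3.09×30 + 2.13×104 = 453.84 + 427.52 + 564.57 + 92.7 + 221.52 = 1760.15
Index = 1647.76 / 1760.15 × 100 = 93.6147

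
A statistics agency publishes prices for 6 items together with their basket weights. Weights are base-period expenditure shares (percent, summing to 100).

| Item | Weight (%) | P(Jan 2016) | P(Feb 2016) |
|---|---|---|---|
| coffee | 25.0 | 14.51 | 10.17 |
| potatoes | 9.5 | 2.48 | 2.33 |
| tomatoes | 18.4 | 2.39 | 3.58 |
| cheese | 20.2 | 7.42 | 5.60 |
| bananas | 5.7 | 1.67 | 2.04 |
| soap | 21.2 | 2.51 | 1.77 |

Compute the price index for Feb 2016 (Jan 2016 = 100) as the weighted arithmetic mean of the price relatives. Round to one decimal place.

91.2

coffee: 25.0 × (10.17/14.51) = 25.0 × 0.700896 = 17.5224
potatoes: 9.5 × (2.33/2.48) = 9.5 × 0.939516 = 8.9254
tomatoes: 18.4 × (3.58/2.39) = 18.4 × 1.497908 = 27.5615
cheese: 20.2 × (5.60/7.42) = 20.2 × 0.754717 = 15.2453
bananas: 5.7 × (2.04/1.67) = 5.7 × 1.221557 = 6.9629
soap: 21.2 × (1.77/2.51) = 21.2 × 0.705179 = 14.9498
Index = Σ wᵢ·(p₁ᵢ/p₀ᵢ) = 17.5224 + 8.9254 + 27.5615 + 15.2453 + 6.9629 + 14.9498 = 91.1673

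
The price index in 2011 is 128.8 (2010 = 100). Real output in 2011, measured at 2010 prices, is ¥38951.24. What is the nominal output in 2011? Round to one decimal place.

50169.2

Nominal = Real × (Index/100) = 38951.24 × (128.8/100)
        = 38951.24 × 1.288 = 50169.1971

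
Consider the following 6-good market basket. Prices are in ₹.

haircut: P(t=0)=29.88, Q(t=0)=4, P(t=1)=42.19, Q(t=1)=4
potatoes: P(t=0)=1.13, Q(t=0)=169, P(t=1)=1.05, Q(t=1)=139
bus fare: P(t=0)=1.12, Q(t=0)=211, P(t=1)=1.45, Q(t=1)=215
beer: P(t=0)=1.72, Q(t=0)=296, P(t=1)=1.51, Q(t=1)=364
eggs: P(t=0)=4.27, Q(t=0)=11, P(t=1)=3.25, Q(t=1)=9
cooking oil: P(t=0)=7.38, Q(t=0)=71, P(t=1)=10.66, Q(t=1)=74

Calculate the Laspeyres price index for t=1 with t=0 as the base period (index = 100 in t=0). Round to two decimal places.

116.28

Laspeyres price index uses base-period quantities as weights.
ΣP(t=1)·Q(t=0) = 42.19×4 + 1.05×169 + 1.45×211 + 1.51×296 + 3.25×11 + 10.66×71 = 168.76 + 177.45 + 305.95 + 446.96 + 35.75 + 756.86 = 1891.73
ΣP(t=0)·Q(t=0) = 29.88×4 + 1.13×169 + 1.12×211 + 1.72×296 + 4.27×11 + 7.38×71 = 119.52 + 190.97 + 236.32 + 509.12 + 46.97 + 523.98 = 1626.88
Index = 1891.73 / 1626.88 × 100 = 116.2796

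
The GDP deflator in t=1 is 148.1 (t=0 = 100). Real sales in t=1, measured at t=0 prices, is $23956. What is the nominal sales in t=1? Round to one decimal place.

35478.8

Nominal = Real × (Index/100) = 23956 × (148.1/100)
        = 23956 × 1.481 = 35478.8360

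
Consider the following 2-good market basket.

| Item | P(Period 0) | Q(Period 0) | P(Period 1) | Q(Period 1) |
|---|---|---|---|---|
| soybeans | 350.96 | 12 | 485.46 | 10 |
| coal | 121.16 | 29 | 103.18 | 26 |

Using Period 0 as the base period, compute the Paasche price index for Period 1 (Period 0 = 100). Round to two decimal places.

113.18

Paasche price index uses current-period quantities as weights.
ΣP(Period 1)·Q(Period 1) = 485.46×10 + 103.18×26 = 4854.6 + 2682.68 = 7537.28
ΣP(Period 0)·Q(Period 1) = 350.96×10 + 121.16×26 = 3509.6 + 3150.16 = 6659.76
Index = 7537.28 / 6659.76 × 100 = 113.1765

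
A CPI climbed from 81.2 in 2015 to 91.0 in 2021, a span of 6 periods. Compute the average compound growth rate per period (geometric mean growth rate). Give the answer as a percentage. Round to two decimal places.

Growth factor = (91.0/81.2)^(1/6) = (1.120690)^(1/6) = 1.019172
Growth rate = 1.019172 − 1 = 0.019172 = 1.9172%

1.92%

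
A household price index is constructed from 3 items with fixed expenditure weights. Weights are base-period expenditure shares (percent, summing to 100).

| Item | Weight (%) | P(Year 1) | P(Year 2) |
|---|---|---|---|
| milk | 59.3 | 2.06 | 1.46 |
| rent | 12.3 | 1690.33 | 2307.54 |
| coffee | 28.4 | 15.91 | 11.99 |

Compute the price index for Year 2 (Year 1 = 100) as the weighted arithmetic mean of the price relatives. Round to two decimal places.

80.22

milk: 59.3 × (1.46/2.06) = 59.3 × 0.708738 = 42.0282
rent: 12.3 × (2307.54/1690.33) = 12.3 × 1.365142 = 16.7912
coffee: 28.4 × (11.99/15.91) = 28.4 × 0.753614 = 21.4026
Index = Σ wᵢ·(p₁ᵢ/p₀ᵢ) = 42.0282 + 16.7912 + 21.4026 = 80.2220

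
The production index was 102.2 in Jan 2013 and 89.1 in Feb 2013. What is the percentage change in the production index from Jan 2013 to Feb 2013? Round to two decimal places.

-12.82%

Change = (89.1 − 102.2) / 102.2 × 100
       = -13.1 / 102.2 × 100 = -12.8180%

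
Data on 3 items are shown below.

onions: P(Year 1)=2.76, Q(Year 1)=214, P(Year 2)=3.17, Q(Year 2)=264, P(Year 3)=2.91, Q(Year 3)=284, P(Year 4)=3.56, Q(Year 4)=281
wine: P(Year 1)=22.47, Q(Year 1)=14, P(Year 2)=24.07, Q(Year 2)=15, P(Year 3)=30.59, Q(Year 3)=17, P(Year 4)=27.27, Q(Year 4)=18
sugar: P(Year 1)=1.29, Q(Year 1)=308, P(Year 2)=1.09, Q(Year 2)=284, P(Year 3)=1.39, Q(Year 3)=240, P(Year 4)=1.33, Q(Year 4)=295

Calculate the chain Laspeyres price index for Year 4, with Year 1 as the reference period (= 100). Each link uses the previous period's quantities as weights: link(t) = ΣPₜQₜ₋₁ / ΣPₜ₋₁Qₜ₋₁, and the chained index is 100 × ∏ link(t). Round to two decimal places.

Link Year 1→Year 2:
ΣP(Year 2)Q(Year 1) = 3.17×214 + 24.07×14 + 1.09×308 = 678.38 + 336.98 + 335.72 = 1351.08
ΣP(Year 1)Q(Year 1) = 2.76×214 + 22.47×14 + 1.29×308 = 590.64 + 314.58 + 397.32 = 1302.54
link = 1351.08/1302.54 = 1.037266
Link Year 2→Year 3:
ΣP(Year 3)Q(Year 2) = 2.91×264 + 30.59×15 + 1.39×284 = 768.24 + 458.85 + 394.76 = 1621.85
ΣP(Year 2)Q(Year 2) = 3.17×264 + 24.07×15 + 1.09×284 = 836.88 + 361.05 + 309.56 = 1507.49
link = 1621.85/1507.49 = 1.075861
Link Year 3→Year 4:
ΣP(Year 4)Q(Year 3) = 3.56×284 + 27.27×17 + 1.33×240 = 1011.04 + 463.59 + 319.2 = 1793.83
ΣP(Year 3)Q(Year 3) = 2.91×284 + 30.59×17 + 1.39×240 = 826.44 + 520.03 + 333.6 = 1680.07
link = 1793.83/1680.07 = 1.067711
Chained index = 100 × 1.037266 × 1.075861 × 1.067711 = 119.1517

119.15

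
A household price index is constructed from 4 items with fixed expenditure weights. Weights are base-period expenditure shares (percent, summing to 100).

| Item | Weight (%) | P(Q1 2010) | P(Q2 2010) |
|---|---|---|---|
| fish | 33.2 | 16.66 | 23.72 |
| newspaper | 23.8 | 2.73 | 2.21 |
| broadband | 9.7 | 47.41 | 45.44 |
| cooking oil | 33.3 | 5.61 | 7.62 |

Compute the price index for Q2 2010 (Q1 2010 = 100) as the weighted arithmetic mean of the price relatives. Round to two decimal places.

fish: 33.2 × (23.72/16.66) = 33.2 × 1.423770 = 47.2691
newspaper: 23.8 × (2.21/2.73) = 23.8 × 0.809524 = 19.2667
broadband: 9.7 × (45.44/47.41) = 9.7 × 0.958448 = 9.2969
cooking oil: 33.3 × (7.62/5.61) = 33.3 × 1.358289 = 45.2310
Index = Σ wᵢ·(p₁ᵢ/p₀ᵢ) = 47.2691 + 19.2667 + 9.2969 + 45.2310 = 121.0638

121.06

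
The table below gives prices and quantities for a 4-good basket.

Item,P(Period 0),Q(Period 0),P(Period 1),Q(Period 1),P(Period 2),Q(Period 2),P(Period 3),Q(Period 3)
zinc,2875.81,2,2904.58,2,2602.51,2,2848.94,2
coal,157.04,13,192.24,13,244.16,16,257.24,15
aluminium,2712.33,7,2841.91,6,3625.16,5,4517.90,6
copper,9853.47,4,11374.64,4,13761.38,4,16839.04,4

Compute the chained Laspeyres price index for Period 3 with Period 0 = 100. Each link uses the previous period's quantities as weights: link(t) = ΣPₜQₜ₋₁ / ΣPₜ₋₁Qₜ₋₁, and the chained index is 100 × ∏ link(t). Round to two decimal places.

162.26

Link Period 0→Period 1:
ΣP(Period 1)Q(Period 0) = 2904.58×2 + 192.24×13 + 2841.91×7 + 11374.64×4 = 5809.16 + 2499.12 + 19893.37 + 45498.56 = 73700.21
ΣP(Period 0)Q(Period 0) = 2875.81×2 + 157.04×13 + 2712.33×7 + 9853.47×4 = 5751.62 + 2041.52 + 18986.31 + 39413.88 = 66193.33
link = 73700.21/66193.33 = 1.113408
Link Period 1→Period 2:
ΣP(Period 2)Q(Period 1) = 2602.51×2 + 244.16×13 + 3625.16×6 + 13761.38×4 = 5205.02 + 3174.08 + 21750.96 + 55045.52 = 85175.58
ΣP(Period 1)Q(Period 1) = 2904.58×2 + 192.24×13 + 2841.91×6 + 11374.64×4 = 5809.16 + 2499.12 + 17051.46 + 45498.56 = 70858.3
link = 85175.58/70858.3 = 1.202055
Link Period 2→Period 3:
ΣP(Period 3)Q(Period 2) = 2848.94×2 + 257.24×16 + 4517.90×5 + 16839.04×4 = 5697.88 + 4115.84 + 22589.5 + 67356.16 = 99759.38
ΣP(Period 2)Q(Period 2) = 2602.51×2 + 244.16×16 + 3625.16×5 + 13761.38×4 = 5205.02 + 3906.56 + 18125.8 + 55045.52 = 82282.9
link = 99759.38/82282.9 = 1.212395
Chained index = 100 × 1.113408 × 1.202055 × 1.212395 = 162.2643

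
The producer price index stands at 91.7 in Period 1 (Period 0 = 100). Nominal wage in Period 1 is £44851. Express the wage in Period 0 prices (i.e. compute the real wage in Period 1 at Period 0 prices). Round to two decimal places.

48910.58

Real = Nominal ÷ (Index/100) = 44851 ÷ (91.7/100)
     = 44851 ÷ 0.917 = 48910.5780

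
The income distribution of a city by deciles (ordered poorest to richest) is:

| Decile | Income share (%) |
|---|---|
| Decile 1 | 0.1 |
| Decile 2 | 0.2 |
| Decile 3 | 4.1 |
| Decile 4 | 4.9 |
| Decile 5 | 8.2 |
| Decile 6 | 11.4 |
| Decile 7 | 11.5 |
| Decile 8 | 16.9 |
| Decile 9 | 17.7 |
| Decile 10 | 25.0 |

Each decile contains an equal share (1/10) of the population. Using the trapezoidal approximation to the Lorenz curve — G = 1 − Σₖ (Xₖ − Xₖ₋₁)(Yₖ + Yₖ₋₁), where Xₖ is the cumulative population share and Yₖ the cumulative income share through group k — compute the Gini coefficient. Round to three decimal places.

0.434

Cumulative income shares Yₖ: 0.0010, 0.0030, 0.0440, 0.0930, 0.1750, 0.2890, 0.4040, 0.5730, 0.7500, 1.0000
Σ (Xₖ−Xₖ₋₁)(Yₖ+Yₖ₋₁) = (1/10)(0.0010+0.0000) + (1/10)(0.0030+0.0010) + (1/10)(0.0440+0.0030) + (1/10)(0.0930+0.0440) + (1/10)(0.1750+0.0930) + (1/10)(0.2890+0.1750) + (1/10)(0.4040+0.2890) + (1/10)(0.5730+0.4040) + (1/10)(0.7500+0.5730) + (1/10)(1.0000+0.7500)
  = 0.0001 + 0.0004 + 0.0047 + 0.0137 + 0.0268 + 0.0464 + 0.0693 + 0.0977 + 0.1323 + 0.1750 = 0.5664
G = 1 − 0.5664 = 0.4336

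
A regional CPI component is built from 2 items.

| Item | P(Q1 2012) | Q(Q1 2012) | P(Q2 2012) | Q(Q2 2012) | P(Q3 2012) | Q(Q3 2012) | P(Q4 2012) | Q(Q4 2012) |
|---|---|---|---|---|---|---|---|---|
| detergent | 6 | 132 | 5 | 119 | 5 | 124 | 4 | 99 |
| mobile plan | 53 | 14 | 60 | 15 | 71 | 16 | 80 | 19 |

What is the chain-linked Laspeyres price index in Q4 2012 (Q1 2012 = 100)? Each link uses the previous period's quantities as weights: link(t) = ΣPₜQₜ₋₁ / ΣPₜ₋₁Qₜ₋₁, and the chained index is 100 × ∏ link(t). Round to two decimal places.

Link Q1 2012→Q2 2012:
ΣP(Q2 2012)Q(Q1 2012) = 5×132 + 60×14 = 660 + 840 = 1500
ΣP(Q1 2012)Q(Q1 2012) = 6×132 + 53×14 = 792 + 742 = 1534
link = 1500/1534 = 0.977836
Link Q2 2012→Q3 2012:
ΣP(Q3 2012)Q(Q2 2012) = 5×119 + 71×15 = 595 + 1065 = 1660
ΣP(Q2 2012)Q(Q2 2012) = 5×119 + 60×15 = 595 + 900 = 1495
link = 1660/1495 = 1.110368
Link Q3 2012→Q4 2012:
ΣP(Q4 2012)Q(Q3 2012) = 4×124 + 80×16 = 496 + 1280 = 1776
ΣP(Q3 2012)Q(Q3 2012) = 5×124 + 71×16 = 620 + 1136 = 1756
link = 1776/1756 = 1.011390
Chained index = 100 × 0.977836 × 1.110368 × 1.011390 = 109.8124

109.81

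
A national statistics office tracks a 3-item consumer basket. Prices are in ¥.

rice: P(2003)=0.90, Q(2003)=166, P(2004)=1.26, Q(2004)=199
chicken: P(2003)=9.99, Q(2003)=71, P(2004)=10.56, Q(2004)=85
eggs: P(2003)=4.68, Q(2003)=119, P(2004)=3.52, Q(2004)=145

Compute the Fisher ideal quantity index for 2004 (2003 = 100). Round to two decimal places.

Laspeyres component (base-period weights):
ΣP(2003)Q(2004) = 0.90×199 + 9.99×85 + 4.68×145 = 179.1 + 849.15 + 678.6 = 1706.85
ΣP(2003)Q(2003) = 0.90×166 + 9.99×71 + 4.68×119 = 149.4 + 709.29 + 556.92 = 1415.61
L = 1706.85 / 1415.61 × 100 = 120.5735
Paasche component (current-period weights):
ΣP(2004)Q(2004) = 1.26×199 + 10.56×85 + 3.52×145 = 250.74 + 897.6 + 510.4 = 1658.74
ΣP(2004)Q(2003) = 1.26×166 + 10.56×71 + 3.52×119 = 209.16 + 749.76 + 418.88 = 1377.8
P = 1658.74 / 1377.8 × 100 = 120.3905
Fisher = √(L × P) = √(120.5735 × 120.3905) = 120.4819

120.48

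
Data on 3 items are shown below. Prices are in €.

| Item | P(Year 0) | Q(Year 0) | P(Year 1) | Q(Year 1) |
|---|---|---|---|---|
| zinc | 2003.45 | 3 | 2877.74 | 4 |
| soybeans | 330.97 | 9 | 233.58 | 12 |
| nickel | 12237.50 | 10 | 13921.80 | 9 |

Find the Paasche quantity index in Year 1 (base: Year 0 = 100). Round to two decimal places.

Paasche quantity index uses current-period prices as weights.
ΣP(Year 1)·Q(Year 1) = 2877.74×4 + 233.58×12 + 13921.80×9 = 11510.96 + 2802.96 + 125296.2 = 139610.12
ΣP(Year 1)·Q(Year 0) = 2877.74×3 + 233.58×9 + 13921.80×10 = 8633.22 + 2102.22 + 139218 = 149953.44
Index = 139610.12 / 149953.44 × 100 = 93.1023

93.10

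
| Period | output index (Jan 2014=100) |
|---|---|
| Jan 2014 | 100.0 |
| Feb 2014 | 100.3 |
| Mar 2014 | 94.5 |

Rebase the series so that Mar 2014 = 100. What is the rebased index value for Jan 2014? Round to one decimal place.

Rebased(Jan 2014) = 100.0 / 94.5 × 100 = 105.8201

105.8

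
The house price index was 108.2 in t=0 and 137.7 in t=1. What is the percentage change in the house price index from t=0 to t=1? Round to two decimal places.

27.26%

Change = (137.7 − 108.2) / 108.2 × 100
       = 29.5 / 108.2 × 100 = 27.2643%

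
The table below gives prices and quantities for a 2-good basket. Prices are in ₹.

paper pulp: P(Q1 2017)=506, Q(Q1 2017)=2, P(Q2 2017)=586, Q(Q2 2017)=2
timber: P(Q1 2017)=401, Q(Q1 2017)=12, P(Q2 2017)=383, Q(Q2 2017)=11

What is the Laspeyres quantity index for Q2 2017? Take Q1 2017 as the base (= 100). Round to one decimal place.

93.1

Laspeyres quantity index uses base-period prices as weights.
ΣP(Q1 2017)·Q(Q2 2017) = 506×2 + 401×11 = 1012 + 4411 = 5423
ΣP(Q1 2017)·Q(Q1 2017) = 506×2 + 401×12 = 1012 + 4812 = 5824
Index = 5423 / 5824 × 100 = 93.1147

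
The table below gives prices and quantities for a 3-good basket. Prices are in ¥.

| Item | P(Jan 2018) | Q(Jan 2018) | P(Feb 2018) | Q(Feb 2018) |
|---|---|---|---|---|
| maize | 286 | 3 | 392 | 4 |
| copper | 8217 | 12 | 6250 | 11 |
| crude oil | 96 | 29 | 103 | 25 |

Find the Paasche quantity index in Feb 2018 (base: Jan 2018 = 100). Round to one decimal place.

Paasche quantity index uses current-period prices as weights.
ΣP(Feb 2018)·Q(Feb 2018) = 392×4 + 6250×11 + 103×25 = 1568 + 68750 + 2575 = 72893
ΣP(Feb 2018)·Q(Jan 2018) = 392×3 + 6250×12 + 103×29 = 1176 + 75000 + 2987 = 79163
Index = 72893 / 79163 × 100 = 92.0796

92.1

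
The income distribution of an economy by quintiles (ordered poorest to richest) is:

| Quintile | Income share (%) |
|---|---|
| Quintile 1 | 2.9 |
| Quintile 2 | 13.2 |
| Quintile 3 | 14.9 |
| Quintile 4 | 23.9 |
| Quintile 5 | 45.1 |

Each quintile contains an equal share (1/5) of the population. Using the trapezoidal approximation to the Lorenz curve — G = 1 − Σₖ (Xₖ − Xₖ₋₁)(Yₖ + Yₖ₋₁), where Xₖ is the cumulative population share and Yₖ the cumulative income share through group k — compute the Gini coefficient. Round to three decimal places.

0.380

Cumulative income shares Yₖ: 0.0290, 0.1610, 0.3100, 0.5490, 1.0000
Σ (Xₖ−Xₖ₋₁)(Yₖ+Yₖ₋₁) = (1/5)(0.0290+0.0000) + (1/5)(0.1610+0.0290) + (1/5)(0.3100+0.1610) + (1/5)(0.5490+0.3100) + (1/5)(1.0000+0.5490)
  = 0.0058 + 0.0380 + 0.0942 + 0.1718 + 0.3098 = 0.6196
G = 1 − 0.6196 = 0.3804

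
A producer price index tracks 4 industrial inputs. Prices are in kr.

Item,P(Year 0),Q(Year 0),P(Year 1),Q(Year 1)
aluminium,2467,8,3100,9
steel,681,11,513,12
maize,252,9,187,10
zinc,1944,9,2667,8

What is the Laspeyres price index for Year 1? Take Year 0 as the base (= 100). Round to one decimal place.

119.4

Laspeyres price index uses base-period quantities as weights.
ΣP(Year 1)·Q(Year 0) = 3100×8 + 513×11 + 187×9 + 2667×9 = 24800 + 5643 + 1683 + 24003 = 56129
ΣP(Year 0)·Q(Year 0) = 2467×8 + 681×11 + 252×9 + 1944×9 = 19736 + 7491 + 2268 + 17496 = 46991
Index = 56129 / 46991 × 100 = 119.4463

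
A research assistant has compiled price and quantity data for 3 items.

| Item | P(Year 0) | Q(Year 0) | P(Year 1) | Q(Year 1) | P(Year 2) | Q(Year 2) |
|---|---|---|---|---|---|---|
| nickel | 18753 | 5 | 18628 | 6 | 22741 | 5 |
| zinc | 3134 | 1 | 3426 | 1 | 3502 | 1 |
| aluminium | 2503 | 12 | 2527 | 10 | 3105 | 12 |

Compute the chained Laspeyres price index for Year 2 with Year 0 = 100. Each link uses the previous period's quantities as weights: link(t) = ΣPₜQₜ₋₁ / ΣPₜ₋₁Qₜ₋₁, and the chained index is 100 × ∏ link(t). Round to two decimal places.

Link Year 0→Year 1:
ΣP(Year 1)Q(Year 0) = 18628×5 + 3426×1 + 2527×12 = 93140 + 3426 + 30324 = 126890
ΣP(Year 0)Q(Year 0) = 18753×5 + 3134×1 + 2503×12 = 93765 + 3134 + 30036 = 126935
link = 126890/126935 = 0.999645
Link Year 1→Year 2:
ΣP(Year 2)Q(Year 1) = 22741×6 + 3502×1 + 3105×10 = 136446 + 3502 + 31050 = 170998
ΣP(Year 1)Q(Year 1) = 18628×6 + 3426×1 + 2527×10 = 111768 + 3426 + 25270 = 140464
link = 170998/140464 = 1.217380
Chained index = 100 × 0.999645 × 1.217380 = 121.6948

121.69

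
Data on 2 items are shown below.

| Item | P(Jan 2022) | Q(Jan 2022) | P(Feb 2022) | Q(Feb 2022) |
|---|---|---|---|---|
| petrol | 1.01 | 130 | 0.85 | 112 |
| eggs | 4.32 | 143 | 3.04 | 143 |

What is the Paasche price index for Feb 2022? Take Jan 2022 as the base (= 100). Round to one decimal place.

Paasche price index uses current-period quantities as weights.
ΣP(Feb 2022)·Q(Feb 2022) = 0.85×112 + 3.04×143 = 95.2 + 434.72 = 529.92
ΣP(Jan 2022)·Q(Feb 2022) = 1.01×112 + 4.32×143 = 113.12 + 617.76 = 730.88
Index = 529.92 / 730.88 × 100 = 72.5044

72.5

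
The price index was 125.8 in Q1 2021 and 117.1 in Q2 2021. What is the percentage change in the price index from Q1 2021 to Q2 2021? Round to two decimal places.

Change = (117.1 − 125.8) / 125.8 × 100
       = -8.7 / 125.8 × 100 = -6.9157%

-6.92%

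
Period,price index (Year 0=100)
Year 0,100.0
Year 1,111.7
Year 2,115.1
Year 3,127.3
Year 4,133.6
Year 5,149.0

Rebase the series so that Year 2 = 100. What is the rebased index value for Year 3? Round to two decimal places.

110.60

Rebased(Year 3) = 127.3 / 115.1 × 100 = 110.5995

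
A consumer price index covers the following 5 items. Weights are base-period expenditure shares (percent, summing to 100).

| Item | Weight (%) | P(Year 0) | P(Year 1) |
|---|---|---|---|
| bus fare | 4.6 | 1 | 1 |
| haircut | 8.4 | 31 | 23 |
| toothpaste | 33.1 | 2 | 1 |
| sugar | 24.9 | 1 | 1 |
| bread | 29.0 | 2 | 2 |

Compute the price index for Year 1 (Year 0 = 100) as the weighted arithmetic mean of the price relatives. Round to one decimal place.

81.3

bus fare: 4.6 × (1/1) = 4.6 × 1.000000 = 4.6000
haircut: 8.4 × (23/31) = 8.4 × 0.741935 = 6.2323
toothpaste: 33.1 × (1/2) = 33.1 × 0.500000 = 16.5500
sugar: 24.9 × (1/1) = 24.9 × 1.000000 = 24.9000
bread: 29.0 × (2/2) = 29.0 × 1.000000 = 29.0000
Index = Σ wᵢ·(p₁ᵢ/p₀ᵢ) = 4.6000 + 6.2323 + 16.5500 + 24.9000 + 29.0000 = 81.2823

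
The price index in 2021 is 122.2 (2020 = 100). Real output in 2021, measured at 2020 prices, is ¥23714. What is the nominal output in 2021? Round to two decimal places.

Nominal = Real × (Index/100) = 23714 × (122.2/100)
        = 23714 × 1.222 = 28978.5080

28978.51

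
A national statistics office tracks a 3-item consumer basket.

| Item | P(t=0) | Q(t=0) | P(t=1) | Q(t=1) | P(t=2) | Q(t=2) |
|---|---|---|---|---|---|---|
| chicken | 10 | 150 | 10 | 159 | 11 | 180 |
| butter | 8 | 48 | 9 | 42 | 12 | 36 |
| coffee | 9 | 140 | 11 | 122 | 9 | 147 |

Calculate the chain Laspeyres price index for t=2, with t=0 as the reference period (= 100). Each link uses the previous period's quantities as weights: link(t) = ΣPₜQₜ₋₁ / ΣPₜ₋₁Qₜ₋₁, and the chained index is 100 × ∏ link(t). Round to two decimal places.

Link t=0→t=1:
ΣP(t=1)Q(t=0) = 10×150 + 9×48 + 11×140 = 1500 + 432 + 1540 = 3472
ΣP(t=0)Q(t=0) = 10×150 + 8×48 + 9×140 = 1500 + 384 + 1260 = 3144
link = 3472/3144 = 1.104326
Link t=1→t=2:
ΣP(t=2)Q(t=1) = 11×159 + 12×42 + 9×122 = 1749 + 504 + 1098 = 3351
ΣP(t=1)Q(t=1) = 10×159 + 9×42 + 11×122 = 1590 + 378 + 1342 = 3310
link = 3351/3310 = 1.012387
Chained index = 100 × 1.104326 × 1.012387 = 111.8005

111.80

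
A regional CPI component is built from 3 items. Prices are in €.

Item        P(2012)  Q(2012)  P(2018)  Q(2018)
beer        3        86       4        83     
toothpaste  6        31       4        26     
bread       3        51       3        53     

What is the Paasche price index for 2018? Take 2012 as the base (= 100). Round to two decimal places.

Paasche price index uses current-period quantities as weights.
ΣP(2018)·Q(2018) = 4×83 + 4×26 + 3×53 = 332 + 104 + 159 = 595
ΣP(2012)·Q(2018) = 3×83 + 6×26 + 3×53 = 249 + 156 + 159 = 564
Index = 595 / 564 × 100 = 105.4965

105.50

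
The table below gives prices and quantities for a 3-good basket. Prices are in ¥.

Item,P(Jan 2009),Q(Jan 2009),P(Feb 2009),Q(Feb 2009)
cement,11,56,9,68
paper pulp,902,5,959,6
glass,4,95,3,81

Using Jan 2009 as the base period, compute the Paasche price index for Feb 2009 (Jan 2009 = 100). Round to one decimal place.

Paasche price index uses current-period quantities as weights.
ΣP(Feb 2009)·Q(Feb 2009) = 9×68 + 959×6 + 3×81 = 612 + 5754 + 243 = 6609
ΣP(Jan 2009)·Q(Feb 2009) = 11×68 + 902×6 + 4×81 = 748 + 5412 + 324 = 6484
Index = 6609 / 6484 × 100 = 101.9278

101.9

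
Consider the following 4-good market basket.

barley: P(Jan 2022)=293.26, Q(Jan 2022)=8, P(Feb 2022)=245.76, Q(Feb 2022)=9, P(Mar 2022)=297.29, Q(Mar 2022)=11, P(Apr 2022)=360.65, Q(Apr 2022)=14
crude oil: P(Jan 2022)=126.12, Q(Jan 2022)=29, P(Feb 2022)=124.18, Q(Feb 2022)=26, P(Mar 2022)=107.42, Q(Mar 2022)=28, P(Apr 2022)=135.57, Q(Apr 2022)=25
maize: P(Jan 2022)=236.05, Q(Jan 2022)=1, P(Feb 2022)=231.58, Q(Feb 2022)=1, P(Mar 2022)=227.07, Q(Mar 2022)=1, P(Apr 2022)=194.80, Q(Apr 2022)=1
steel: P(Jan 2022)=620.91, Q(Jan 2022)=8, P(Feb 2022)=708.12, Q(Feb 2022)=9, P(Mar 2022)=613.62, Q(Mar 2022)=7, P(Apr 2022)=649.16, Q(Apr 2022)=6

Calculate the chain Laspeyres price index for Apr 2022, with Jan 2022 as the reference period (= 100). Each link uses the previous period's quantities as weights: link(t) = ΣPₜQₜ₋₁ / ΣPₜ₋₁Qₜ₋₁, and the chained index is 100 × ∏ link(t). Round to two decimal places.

Link Jan 2022→Feb 2022:
ΣP(Feb 2022)Q(Jan 2022) = 245.76×8 + 124.18×29 + 231.58×1 + 708.12×8 = 1966.08 + 3601.22 + 231.58 + 5664.96 = 11463.84
ΣP(Jan 2022)Q(Jan 2022) = 293.26×8 + 126.12×29 + 236.05×1 + 620.91×8 = 2346.08 + 3657.48 + 236.05 + 4967.28 = 11206.89
link = 11463.84/11206.89 = 1.022928
Link Feb 2022→Mar 2022:
ΣP(Mar 2022)Q(Feb 2022) = 297.29×9 + 107.42×26 + 227.07×1 + 613.62×9 = 2675.61 + 2792.92 + 227.07 + 5522.58 = 11218.18
ΣP(Feb 2022)Q(Feb 2022) = 245.76×9 + 124.18×26 + 231.58×1 + 708.12×9 = 2211.84 + 3228.68 + 231.58 + 6373.08 = 12045.18
link = 11218.18/12045.18 = 0.931342
Link Mar 2022→Apr 2022:
ΣP(Apr 2022)Q(Mar 2022) = 360.65×11 + 135.57×28 + 194.80×1 + 649.16×7 = 3967.15 + 3795.96 + 194.8 + 4544.12 = 12502.03
ΣP(Mar 2022)Q(Mar 2022) = 297.29×11 + 107.42×28 + 227.07×1 + 613.62×7 = 3270.19 + 3007.76 + 227.07 + 4295.34 = 10800.36
link = 12502.03/10800.36 = 1.157557
Chained index = 100 × 1.022928 × 0.931342 × 1.157557 = 110.2799

110.28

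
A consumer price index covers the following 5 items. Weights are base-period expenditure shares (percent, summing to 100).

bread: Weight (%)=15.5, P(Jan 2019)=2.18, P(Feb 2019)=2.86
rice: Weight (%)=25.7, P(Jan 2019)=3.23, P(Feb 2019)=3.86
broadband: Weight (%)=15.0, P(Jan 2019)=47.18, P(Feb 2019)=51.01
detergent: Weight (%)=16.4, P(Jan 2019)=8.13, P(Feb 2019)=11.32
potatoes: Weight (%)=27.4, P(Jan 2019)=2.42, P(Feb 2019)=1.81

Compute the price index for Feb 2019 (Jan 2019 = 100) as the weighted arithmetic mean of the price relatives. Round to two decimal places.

bread: 15.5 × (2.86/2.18) = 15.5 × 1.311927 = 20.3349
rice: 25.7 × (3.86/3.23) = 25.7 × 1.195046 = 30.7127
broadband: 15.0 × (51.01/47.18) = 15.0 × 1.081178 = 16.2177
detergent: 16.4 × (11.32/8.13) = 16.4 × 1.392374 = 22.8349
potatoes: 27.4 × (1.81/2.42) = 27.4 × 0.747934 = 20.4934
Index = Σ wᵢ·(p₁ᵢ/p₀ᵢ) = 20.3349 + 30.7127 + 16.2177 + 22.8349 + 20.4934 = 110.5936

110.59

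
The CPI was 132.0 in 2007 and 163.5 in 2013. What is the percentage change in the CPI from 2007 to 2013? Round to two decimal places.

Change = (163.5 − 132.0) / 132.0 × 100
       = 31.5 / 132.0 × 100 = 23.8636%

23.86%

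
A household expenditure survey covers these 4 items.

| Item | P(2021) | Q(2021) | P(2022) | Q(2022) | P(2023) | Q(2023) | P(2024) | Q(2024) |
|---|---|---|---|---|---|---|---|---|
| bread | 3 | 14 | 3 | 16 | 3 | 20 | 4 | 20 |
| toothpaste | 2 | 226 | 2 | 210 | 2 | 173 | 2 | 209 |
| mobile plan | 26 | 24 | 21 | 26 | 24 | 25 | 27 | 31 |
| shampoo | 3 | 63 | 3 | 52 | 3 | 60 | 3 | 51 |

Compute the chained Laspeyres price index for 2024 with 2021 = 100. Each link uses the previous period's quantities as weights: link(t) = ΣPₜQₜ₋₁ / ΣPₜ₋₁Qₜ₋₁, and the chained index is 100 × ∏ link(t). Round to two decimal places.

Link 2021→2022:
ΣP(2022)Q(2021) = 3×14 + 2×226 + 21×24 + 3×63 = 42 + 452 + 504 + 189 = 1187
ΣP(2021)Q(2021) = 3×14 + 2×226 + 26×24 + 3×63 = 42 + 452 + 624 + 189 = 1307
link = 1187/1307 = 0.908187
Link 2022→2023:
ΣP(2023)Q(2022) = 3×16 + 2×210 + 24×26 + 3×52 = 48 + 420 + 624 + 156 = 1248
ΣP(2022)Q(2022) = 3×16 + 2×210 + 21×26 + 3×52 = 48 + 420 + 546 + 156 = 1170
link = 1248/1170 = 1.066667
Link 2023→2024:
ΣP(2024)Q(2023) = 4×20 + 2×173 + 27×25 + 3×60 = 80 + 346 + 675 + 180 = 1281
ΣP(2023)Q(2023) = 3×20 + 2×173 + 24×25 + 3×60 = 60 + 346 + 600 + 180 = 1186
link = 1281/1186 = 1.080101
Chained index = 100 × 0.908187 × 1.066667 × 1.080101 = 104.6329

104.63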